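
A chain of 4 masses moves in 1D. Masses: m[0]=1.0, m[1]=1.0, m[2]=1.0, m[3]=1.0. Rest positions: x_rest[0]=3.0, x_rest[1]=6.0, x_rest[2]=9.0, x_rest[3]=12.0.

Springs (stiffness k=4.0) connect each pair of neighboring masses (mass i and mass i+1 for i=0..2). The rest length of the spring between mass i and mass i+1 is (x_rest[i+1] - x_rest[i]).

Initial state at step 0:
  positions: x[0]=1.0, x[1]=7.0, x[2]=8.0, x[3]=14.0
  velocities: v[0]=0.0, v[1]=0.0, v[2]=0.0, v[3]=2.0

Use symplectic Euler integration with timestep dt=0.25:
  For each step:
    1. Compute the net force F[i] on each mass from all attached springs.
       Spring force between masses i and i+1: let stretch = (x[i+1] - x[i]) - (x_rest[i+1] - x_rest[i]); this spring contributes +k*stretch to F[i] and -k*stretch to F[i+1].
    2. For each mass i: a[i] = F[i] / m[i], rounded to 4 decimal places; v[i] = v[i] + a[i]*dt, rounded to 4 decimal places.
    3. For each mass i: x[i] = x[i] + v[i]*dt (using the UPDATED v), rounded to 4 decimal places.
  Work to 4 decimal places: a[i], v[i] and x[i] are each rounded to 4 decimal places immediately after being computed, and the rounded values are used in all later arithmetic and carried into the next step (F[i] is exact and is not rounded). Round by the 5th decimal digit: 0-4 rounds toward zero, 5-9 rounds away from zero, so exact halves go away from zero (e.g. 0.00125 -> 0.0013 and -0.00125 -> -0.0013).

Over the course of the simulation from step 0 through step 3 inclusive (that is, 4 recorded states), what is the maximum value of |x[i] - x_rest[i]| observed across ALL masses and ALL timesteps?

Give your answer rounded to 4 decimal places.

Step 0: x=[1.0000 7.0000 8.0000 14.0000] v=[0.0000 0.0000 0.0000 2.0000]
Step 1: x=[1.7500 5.7500 9.2500 13.7500] v=[3.0000 -5.0000 5.0000 -1.0000]
Step 2: x=[2.7500 4.3750 10.7500 13.1250] v=[4.0000 -5.5000 6.0000 -2.5000]
Step 3: x=[3.4063 4.1875 11.2500 12.6563] v=[2.6250 -0.7500 2.0000 -1.8750]
Max displacement = 2.2500

Answer: 2.2500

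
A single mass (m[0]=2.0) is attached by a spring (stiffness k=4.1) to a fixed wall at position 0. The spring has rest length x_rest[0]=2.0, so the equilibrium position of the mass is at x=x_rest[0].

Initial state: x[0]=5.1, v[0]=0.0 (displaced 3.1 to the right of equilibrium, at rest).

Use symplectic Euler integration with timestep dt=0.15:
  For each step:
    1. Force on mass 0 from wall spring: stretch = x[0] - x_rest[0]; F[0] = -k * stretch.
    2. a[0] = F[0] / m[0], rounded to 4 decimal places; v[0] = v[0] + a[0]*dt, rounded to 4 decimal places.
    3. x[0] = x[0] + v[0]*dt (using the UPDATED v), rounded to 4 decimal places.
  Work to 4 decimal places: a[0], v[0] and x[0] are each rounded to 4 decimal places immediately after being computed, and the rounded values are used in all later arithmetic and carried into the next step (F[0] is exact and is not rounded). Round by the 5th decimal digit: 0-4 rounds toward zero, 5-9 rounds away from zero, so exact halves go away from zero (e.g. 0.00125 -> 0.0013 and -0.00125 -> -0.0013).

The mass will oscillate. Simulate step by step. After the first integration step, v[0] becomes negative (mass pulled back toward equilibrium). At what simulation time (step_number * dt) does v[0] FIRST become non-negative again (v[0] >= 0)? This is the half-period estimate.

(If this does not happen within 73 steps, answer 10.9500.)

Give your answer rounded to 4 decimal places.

Answer: 2.2500

Derivation:
Step 0: x=[5.1000] v=[0.0000]
Step 1: x=[4.9570] v=[-0.9533]
Step 2: x=[4.6776] v=[-1.8626]
Step 3: x=[4.2747] v=[-2.6860]
Step 4: x=[3.7669] v=[-3.3855]
Step 5: x=[3.1776] v=[-3.9288]
Step 6: x=[2.5340] v=[-4.2909]
Step 7: x=[1.8657] v=[-4.4551]
Step 8: x=[1.2036] v=[-4.4138]
Step 9: x=[0.5783] v=[-4.1689]
Step 10: x=[0.0185] v=[-3.7317]
Step 11: x=[-0.4499] v=[-3.1224]
Step 12: x=[-0.8053] v=[-2.3691]
Step 13: x=[-1.0313] v=[-1.5065]
Step 14: x=[-1.1175] v=[-0.5744]
Step 15: x=[-1.0599] v=[0.3842]
First v>=0 after going negative at step 15, time=2.2500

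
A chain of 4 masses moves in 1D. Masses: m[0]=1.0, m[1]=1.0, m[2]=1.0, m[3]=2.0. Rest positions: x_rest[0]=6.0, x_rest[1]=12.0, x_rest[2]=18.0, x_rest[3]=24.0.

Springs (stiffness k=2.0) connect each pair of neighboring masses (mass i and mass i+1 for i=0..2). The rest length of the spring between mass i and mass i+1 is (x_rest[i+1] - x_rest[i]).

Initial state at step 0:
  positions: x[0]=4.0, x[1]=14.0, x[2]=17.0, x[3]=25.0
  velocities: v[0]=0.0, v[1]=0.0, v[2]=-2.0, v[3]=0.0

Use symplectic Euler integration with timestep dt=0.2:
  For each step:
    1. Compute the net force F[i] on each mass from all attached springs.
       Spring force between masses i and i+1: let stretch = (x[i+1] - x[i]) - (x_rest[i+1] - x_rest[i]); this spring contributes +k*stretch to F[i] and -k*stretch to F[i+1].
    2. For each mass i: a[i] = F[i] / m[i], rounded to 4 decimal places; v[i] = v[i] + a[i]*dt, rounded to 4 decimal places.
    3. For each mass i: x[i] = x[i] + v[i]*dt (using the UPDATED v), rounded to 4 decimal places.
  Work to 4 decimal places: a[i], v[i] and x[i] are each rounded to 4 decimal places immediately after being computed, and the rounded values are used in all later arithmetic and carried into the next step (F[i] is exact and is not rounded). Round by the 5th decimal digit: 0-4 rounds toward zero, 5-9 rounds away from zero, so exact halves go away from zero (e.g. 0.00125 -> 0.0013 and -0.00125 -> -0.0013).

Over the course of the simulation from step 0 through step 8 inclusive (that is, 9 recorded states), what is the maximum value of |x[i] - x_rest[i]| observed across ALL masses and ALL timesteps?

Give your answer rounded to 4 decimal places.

Step 0: x=[4.0000 14.0000 17.0000 25.0000] v=[0.0000 0.0000 -2.0000 0.0000]
Step 1: x=[4.3200 13.4400 17.0000 24.9200] v=[1.6000 -2.8000 0.0000 -0.4000]
Step 2: x=[4.8896 12.4352 17.3488 24.7632] v=[2.8480 -5.0240 1.7440 -0.7840]
Step 3: x=[5.5828 11.2198 17.8977 24.5498] v=[3.4662 -6.0768 2.7443 -1.0669]
Step 4: x=[6.2470 10.0877 18.4445 24.3103] v=[3.3210 -5.6604 2.7340 -1.1973]
Step 5: x=[6.7385 9.3169 18.7920 24.0762] v=[2.4573 -3.8540 1.7376 -1.1705]
Step 6: x=[6.9562 9.0978 18.8042 23.8707] v=[1.0887 -1.0953 0.0612 -1.0273]
Step 7: x=[6.8653 9.4839 18.4452 23.7026] v=[-0.4547 1.9306 -1.7948 -0.8406]
Step 8: x=[6.5038 10.3774 17.7899 23.5642] v=[-1.8073 4.4677 -3.2764 -0.6921]
Max displacement = 2.9022

Answer: 2.9022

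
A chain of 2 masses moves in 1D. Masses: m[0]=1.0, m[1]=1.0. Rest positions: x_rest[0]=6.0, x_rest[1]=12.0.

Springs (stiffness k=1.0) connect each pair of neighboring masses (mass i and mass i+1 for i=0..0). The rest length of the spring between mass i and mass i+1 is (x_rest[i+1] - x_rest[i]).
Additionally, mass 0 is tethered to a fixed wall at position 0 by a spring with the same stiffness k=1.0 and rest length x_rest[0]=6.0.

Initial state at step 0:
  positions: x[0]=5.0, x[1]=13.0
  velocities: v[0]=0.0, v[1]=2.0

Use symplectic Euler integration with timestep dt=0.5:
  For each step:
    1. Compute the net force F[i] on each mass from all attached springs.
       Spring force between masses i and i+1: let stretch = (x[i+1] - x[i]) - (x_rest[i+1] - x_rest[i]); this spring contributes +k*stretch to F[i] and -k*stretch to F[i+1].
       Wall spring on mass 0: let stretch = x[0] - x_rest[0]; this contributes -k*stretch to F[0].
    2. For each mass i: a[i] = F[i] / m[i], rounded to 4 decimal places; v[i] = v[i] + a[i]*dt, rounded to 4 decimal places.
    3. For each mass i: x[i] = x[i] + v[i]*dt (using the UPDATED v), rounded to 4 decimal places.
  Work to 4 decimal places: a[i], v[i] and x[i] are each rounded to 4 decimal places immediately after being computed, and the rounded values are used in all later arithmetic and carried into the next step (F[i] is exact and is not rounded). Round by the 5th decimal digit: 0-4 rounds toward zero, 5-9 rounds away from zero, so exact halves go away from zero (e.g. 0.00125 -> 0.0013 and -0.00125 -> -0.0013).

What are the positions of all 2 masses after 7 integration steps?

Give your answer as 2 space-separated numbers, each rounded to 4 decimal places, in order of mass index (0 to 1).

Answer: 6.0747 14.3902

Derivation:
Step 0: x=[5.0000 13.0000] v=[0.0000 2.0000]
Step 1: x=[5.7500 13.5000] v=[1.5000 1.0000]
Step 2: x=[7.0000 13.5625] v=[2.5000 0.1250]
Step 3: x=[8.1407 13.4844] v=[2.2813 -0.1563]
Step 4: x=[8.5821 13.5704] v=[0.8828 0.1719]
Step 5: x=[8.1251 13.9093] v=[-0.9141 0.6778]
Step 6: x=[7.0828 14.3022] v=[-2.0846 0.7857]
Step 7: x=[6.0747 14.3902] v=[-2.0163 0.1760]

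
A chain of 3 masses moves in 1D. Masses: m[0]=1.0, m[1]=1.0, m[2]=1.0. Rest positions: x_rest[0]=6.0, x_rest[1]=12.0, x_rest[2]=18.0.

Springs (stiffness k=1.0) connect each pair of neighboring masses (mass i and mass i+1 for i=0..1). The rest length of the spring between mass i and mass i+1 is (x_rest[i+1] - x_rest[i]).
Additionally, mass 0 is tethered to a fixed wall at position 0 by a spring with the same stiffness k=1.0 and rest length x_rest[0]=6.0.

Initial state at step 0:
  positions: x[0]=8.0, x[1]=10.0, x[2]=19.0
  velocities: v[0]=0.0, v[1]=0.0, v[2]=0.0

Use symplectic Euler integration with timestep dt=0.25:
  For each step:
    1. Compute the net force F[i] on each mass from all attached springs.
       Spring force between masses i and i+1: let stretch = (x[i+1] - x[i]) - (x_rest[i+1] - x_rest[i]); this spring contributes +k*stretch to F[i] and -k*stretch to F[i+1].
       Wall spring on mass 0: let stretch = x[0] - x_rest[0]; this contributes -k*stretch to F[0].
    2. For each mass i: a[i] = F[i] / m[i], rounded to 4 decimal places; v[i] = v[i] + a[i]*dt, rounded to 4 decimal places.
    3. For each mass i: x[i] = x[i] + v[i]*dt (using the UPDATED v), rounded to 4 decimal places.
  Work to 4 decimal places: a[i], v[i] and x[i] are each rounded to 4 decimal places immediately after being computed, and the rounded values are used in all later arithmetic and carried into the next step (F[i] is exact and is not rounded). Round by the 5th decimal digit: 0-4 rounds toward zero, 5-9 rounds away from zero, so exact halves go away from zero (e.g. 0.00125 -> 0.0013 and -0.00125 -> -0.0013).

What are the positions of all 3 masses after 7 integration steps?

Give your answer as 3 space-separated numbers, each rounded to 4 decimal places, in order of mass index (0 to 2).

Step 0: x=[8.0000 10.0000 19.0000] v=[0.0000 0.0000 0.0000]
Step 1: x=[7.6250 10.4375 18.8125] v=[-1.5000 1.7500 -0.7500]
Step 2: x=[6.9492 11.2227 18.4766] v=[-2.7031 3.1406 -1.3438]
Step 3: x=[6.1062 12.1941 18.0623] v=[-3.3720 3.8857 -1.6573]
Step 4: x=[5.2621 13.1518 17.6562] v=[-3.3766 3.8308 -1.6244]
Step 5: x=[4.5822 13.8979 17.3436] v=[-2.7197 2.9845 -1.2505]
Step 6: x=[4.1981 14.2772 17.1906] v=[-1.5363 1.5170 -0.6119]
Step 7: x=[4.1816 14.2086 17.2306] v=[-0.0661 -0.2744 0.1598]

Answer: 4.1816 14.2086 17.2306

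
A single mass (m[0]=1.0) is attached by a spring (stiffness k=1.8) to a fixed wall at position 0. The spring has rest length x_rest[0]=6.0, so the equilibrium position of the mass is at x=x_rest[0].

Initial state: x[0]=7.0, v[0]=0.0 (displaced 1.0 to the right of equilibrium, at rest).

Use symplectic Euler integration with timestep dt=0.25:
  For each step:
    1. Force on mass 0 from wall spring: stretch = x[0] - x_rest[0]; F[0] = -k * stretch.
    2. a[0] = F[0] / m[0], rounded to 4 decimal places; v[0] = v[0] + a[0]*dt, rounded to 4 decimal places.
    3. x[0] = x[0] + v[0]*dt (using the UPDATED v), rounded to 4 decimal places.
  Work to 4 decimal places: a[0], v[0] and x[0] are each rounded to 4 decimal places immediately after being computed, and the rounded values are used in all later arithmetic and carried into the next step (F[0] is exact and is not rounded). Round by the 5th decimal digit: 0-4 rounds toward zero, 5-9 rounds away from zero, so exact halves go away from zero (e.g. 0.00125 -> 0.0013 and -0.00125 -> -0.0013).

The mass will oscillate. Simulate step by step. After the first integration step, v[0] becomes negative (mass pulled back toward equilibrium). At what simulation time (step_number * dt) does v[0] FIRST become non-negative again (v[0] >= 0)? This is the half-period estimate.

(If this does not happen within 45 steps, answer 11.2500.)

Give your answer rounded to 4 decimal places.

Step 0: x=[7.0000] v=[0.0000]
Step 1: x=[6.8875] v=[-0.4500]
Step 2: x=[6.6752] v=[-0.8494]
Step 3: x=[6.3869] v=[-1.1533]
Step 4: x=[6.0551] v=[-1.3274]
Step 5: x=[5.7171] v=[-1.3522]
Step 6: x=[5.4109] v=[-1.2249]
Step 7: x=[5.1710] v=[-0.9598]
Step 8: x=[5.0243] v=[-0.5868]
Step 9: x=[4.9874] v=[-0.1477]
Step 10: x=[5.0644] v=[0.3080]
First v>=0 after going negative at step 10, time=2.5000

Answer: 2.5000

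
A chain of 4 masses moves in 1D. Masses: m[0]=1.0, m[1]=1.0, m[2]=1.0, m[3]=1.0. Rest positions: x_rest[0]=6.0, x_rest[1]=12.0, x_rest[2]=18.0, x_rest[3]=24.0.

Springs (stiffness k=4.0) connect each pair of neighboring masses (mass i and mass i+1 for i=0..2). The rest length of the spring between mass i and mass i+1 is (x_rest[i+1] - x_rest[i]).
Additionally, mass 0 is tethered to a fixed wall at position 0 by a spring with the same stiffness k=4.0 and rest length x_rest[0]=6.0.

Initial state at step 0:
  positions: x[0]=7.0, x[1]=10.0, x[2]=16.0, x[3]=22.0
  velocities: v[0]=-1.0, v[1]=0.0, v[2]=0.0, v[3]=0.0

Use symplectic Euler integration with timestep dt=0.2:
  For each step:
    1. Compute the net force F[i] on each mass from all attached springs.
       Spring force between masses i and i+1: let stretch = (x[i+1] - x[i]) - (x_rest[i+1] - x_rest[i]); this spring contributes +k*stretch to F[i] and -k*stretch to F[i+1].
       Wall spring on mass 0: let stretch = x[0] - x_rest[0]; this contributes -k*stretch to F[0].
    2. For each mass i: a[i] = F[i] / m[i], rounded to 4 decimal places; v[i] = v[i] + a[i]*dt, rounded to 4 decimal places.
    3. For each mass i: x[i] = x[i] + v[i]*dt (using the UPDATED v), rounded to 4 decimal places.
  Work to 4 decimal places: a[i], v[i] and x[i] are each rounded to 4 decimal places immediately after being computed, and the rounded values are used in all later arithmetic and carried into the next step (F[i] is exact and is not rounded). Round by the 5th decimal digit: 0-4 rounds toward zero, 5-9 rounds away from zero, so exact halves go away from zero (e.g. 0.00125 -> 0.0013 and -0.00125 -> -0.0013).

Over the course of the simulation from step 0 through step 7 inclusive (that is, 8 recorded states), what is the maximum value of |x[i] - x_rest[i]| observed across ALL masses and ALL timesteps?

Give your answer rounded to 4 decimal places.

Step 0: x=[7.0000 10.0000 16.0000 22.0000] v=[-1.0000 0.0000 0.0000 0.0000]
Step 1: x=[6.1600 10.4800 16.0000 22.0000] v=[-4.2000 2.4000 0.0000 0.0000]
Step 2: x=[5.0256 11.1520 16.0768 22.0000] v=[-5.6720 3.3600 0.3840 0.0000]
Step 3: x=[4.0673 11.6317 16.3133 22.0123] v=[-4.7914 2.3987 1.1827 0.0614]
Step 4: x=[3.6686 11.6502 16.7126 22.0727] v=[-1.9937 0.0925 1.9966 0.3022]
Step 5: x=[3.9599 11.2016 17.1596 22.2355] v=[1.4567 -2.2429 2.2348 0.8141]
Step 6: x=[4.7763 10.5476 17.4654 22.5462] v=[4.0821 -3.2699 1.5291 1.5534]
Step 7: x=[5.7519 10.0771 17.4773 23.0040] v=[4.8781 -2.3527 0.0595 2.2888]
Max displacement = 2.3314

Answer: 2.3314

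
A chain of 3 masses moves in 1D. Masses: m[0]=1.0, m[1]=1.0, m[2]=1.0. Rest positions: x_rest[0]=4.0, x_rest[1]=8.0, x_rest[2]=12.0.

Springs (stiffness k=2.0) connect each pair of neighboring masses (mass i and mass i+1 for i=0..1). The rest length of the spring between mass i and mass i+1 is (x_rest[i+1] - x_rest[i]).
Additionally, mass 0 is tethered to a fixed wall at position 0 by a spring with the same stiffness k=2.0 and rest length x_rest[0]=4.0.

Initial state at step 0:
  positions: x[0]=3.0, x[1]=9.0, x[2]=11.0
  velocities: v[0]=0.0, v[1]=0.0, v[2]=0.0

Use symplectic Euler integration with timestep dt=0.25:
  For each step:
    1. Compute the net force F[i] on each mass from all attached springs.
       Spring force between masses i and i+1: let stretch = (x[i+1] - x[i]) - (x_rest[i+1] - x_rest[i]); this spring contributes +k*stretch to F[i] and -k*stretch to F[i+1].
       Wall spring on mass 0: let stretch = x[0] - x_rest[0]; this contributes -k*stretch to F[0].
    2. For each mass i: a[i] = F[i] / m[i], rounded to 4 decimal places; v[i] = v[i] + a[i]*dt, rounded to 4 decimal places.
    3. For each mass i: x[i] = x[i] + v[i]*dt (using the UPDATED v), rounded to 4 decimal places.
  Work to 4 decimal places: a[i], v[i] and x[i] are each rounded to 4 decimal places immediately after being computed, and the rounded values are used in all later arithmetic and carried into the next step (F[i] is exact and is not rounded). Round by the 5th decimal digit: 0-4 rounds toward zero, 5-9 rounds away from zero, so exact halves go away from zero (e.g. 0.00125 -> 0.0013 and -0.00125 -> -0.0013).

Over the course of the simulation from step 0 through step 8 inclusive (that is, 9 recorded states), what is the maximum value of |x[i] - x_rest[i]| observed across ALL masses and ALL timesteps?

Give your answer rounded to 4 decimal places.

Step 0: x=[3.0000 9.0000 11.0000] v=[0.0000 0.0000 0.0000]
Step 1: x=[3.3750 8.5000 11.2500] v=[1.5000 -2.0000 1.0000]
Step 2: x=[3.9688 7.7031 11.6563] v=[2.3750 -3.1875 1.6250]
Step 3: x=[4.5333 6.9336 12.0684] v=[2.2578 -3.0781 1.6484]
Step 4: x=[4.8311 6.5059 12.3387] v=[1.1913 -1.7109 1.0810]
Step 5: x=[4.7344 6.5979 12.3799] v=[-0.3869 0.3681 0.1646]
Step 6: x=[4.2788 7.1798 12.1983] v=[-1.8224 2.3274 -0.7264]
Step 7: x=[3.6510 8.0264 11.8894] v=[-2.5113 3.3862 -1.2357]
Step 8: x=[3.1137 8.8089 11.5976] v=[-2.1491 3.1300 -1.1672]
Max displacement = 1.4941

Answer: 1.4941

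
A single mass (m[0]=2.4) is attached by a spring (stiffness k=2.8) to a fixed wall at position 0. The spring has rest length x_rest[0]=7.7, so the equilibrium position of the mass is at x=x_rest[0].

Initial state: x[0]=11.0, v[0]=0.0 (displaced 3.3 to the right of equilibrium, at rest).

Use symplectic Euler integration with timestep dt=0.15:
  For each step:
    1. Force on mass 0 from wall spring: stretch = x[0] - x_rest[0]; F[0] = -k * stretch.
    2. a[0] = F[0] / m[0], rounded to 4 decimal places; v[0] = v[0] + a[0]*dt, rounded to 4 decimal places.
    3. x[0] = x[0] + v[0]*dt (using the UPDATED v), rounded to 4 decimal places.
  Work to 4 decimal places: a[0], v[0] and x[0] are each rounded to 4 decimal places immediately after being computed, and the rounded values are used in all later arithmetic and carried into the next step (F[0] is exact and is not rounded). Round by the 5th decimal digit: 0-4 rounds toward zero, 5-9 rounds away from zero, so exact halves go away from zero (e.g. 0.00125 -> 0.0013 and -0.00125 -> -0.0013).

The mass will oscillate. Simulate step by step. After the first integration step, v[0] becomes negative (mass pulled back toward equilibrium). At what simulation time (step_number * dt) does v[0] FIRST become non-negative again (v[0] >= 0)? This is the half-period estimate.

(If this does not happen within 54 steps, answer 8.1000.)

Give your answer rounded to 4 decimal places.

Answer: 3.0000

Derivation:
Step 0: x=[11.0000] v=[0.0000]
Step 1: x=[10.9134] v=[-0.5775]
Step 2: x=[10.7424] v=[-1.1399]
Step 3: x=[10.4916] v=[-1.6723]
Step 4: x=[10.1675] v=[-2.1608]
Step 5: x=[9.7786] v=[-2.5926]
Step 6: x=[9.3351] v=[-2.9564]
Step 7: x=[8.8487] v=[-3.2425]
Step 8: x=[8.3322] v=[-3.4435]
Step 9: x=[7.7991] v=[-3.5541]
Step 10: x=[7.2634] v=[-3.5714]
Step 11: x=[6.7392] v=[-3.4950]
Step 12: x=[6.2402] v=[-3.3269]
Step 13: x=[5.7795] v=[-3.0714]
Step 14: x=[5.3692] v=[-2.7353]
Step 15: x=[5.0201] v=[-2.3274]
Step 16: x=[4.7413] v=[-1.8584]
Step 17: x=[4.5402] v=[-1.3406]
Step 18: x=[4.4221] v=[-0.7876]
Step 19: x=[4.3900] v=[-0.2140]
Step 20: x=[4.4448] v=[0.3653]
First v>=0 after going negative at step 20, time=3.0000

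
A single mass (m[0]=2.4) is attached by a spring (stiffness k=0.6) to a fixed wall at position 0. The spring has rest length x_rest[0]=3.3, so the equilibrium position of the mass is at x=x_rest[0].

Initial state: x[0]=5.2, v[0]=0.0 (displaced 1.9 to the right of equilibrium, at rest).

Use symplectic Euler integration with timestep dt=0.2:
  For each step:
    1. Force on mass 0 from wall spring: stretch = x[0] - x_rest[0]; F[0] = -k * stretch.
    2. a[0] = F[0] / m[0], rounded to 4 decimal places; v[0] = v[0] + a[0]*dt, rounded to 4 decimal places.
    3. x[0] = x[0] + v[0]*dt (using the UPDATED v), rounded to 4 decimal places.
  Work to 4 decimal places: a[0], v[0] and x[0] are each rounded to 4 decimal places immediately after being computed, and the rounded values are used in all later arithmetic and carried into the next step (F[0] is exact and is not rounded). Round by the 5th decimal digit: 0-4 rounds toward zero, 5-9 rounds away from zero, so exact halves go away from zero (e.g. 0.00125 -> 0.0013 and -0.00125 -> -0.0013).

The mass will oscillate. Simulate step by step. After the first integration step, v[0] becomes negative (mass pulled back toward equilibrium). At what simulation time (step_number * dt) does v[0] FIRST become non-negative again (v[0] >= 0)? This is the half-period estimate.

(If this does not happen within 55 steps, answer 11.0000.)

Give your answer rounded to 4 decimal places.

Step 0: x=[5.2000] v=[0.0000]
Step 1: x=[5.1810] v=[-0.0950]
Step 2: x=[5.1432] v=[-0.1891]
Step 3: x=[5.0869] v=[-0.2813]
Step 4: x=[5.0128] v=[-0.3706]
Step 5: x=[4.9216] v=[-0.4562]
Step 6: x=[4.8141] v=[-0.5373]
Step 7: x=[4.6915] v=[-0.6130]
Step 8: x=[4.5550] v=[-0.6826]
Step 9: x=[4.4059] v=[-0.7454]
Step 10: x=[4.2458] v=[-0.8007]
Step 11: x=[4.0762] v=[-0.8480]
Step 12: x=[3.8988] v=[-0.8868]
Step 13: x=[3.7155] v=[-0.9167]
Step 14: x=[3.5280] v=[-0.9375]
Step 15: x=[3.3382] v=[-0.9489]
Step 16: x=[3.1480] v=[-0.9508]
Step 17: x=[2.9594] v=[-0.9432]
Step 18: x=[2.7742] v=[-0.9262]
Step 19: x=[2.5942] v=[-0.8999]
Step 20: x=[2.4213] v=[-0.8646]
Step 21: x=[2.2572] v=[-0.8207]
Step 22: x=[2.1035] v=[-0.7686]
Step 23: x=[1.9617] v=[-0.7088]
Step 24: x=[1.8333] v=[-0.6419]
Step 25: x=[1.7196] v=[-0.5686]
Step 26: x=[1.6217] v=[-0.4896]
Step 27: x=[1.5406] v=[-0.4057]
Step 28: x=[1.4771] v=[-0.3177]
Step 29: x=[1.4318] v=[-0.2266]
Step 30: x=[1.4052] v=[-0.1332]
Step 31: x=[1.3975] v=[-0.0385]
Step 32: x=[1.4088] v=[0.0566]
First v>=0 after going negative at step 32, time=6.4000

Answer: 6.4000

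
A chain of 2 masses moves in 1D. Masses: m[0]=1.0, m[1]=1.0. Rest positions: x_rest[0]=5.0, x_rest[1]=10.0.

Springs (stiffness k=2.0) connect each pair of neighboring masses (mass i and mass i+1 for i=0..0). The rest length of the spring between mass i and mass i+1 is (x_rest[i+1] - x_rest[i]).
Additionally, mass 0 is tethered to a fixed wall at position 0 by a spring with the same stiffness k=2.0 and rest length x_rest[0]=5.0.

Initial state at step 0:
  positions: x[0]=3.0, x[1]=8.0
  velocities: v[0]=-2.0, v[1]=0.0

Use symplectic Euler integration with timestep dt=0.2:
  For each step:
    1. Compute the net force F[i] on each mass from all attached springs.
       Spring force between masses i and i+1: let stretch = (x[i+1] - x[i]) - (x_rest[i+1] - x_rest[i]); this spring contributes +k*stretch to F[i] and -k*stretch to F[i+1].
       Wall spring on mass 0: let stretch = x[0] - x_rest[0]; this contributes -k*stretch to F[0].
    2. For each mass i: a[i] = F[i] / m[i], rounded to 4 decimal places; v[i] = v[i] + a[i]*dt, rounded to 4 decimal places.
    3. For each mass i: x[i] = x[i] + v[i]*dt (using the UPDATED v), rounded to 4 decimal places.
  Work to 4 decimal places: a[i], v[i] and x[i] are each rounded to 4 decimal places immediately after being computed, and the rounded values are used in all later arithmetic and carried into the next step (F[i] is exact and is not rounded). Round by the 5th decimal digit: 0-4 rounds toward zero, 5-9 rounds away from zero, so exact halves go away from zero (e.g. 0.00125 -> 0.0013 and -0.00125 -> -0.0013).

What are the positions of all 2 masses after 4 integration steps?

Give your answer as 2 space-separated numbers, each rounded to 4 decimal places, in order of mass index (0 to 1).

Answer: 3.2166 7.8956

Derivation:
Step 0: x=[3.0000 8.0000] v=[-2.0000 0.0000]
Step 1: x=[2.7600 8.0000] v=[-1.2000 0.0000]
Step 2: x=[2.7184 7.9808] v=[-0.2080 -0.0960]
Step 3: x=[2.8803 7.9406] v=[0.8096 -0.2010]
Step 4: x=[3.2166 7.8956] v=[1.6816 -0.2251]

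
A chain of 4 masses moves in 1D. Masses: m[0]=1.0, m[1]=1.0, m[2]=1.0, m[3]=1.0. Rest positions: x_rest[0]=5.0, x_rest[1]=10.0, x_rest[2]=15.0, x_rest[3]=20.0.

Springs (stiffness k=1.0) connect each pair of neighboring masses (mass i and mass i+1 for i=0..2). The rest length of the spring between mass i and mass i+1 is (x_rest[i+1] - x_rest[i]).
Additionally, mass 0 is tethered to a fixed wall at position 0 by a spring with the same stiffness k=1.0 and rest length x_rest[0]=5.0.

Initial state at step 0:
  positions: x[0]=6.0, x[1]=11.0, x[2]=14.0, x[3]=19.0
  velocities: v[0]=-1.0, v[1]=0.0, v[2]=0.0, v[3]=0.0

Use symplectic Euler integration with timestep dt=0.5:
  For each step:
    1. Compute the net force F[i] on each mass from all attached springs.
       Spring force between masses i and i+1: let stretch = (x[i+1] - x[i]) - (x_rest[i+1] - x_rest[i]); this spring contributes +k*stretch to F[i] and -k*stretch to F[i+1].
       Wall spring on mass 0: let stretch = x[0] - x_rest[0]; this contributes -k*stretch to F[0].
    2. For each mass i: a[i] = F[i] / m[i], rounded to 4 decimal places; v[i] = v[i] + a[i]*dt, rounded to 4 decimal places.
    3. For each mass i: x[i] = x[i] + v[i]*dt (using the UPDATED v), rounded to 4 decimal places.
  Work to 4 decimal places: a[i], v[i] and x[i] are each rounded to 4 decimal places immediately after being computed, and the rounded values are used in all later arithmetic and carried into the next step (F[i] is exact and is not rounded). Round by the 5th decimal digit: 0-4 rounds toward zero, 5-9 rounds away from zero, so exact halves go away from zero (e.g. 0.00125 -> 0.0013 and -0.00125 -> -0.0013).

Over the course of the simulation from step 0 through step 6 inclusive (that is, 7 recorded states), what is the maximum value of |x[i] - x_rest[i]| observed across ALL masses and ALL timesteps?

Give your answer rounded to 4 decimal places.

Answer: 1.4531

Derivation:
Step 0: x=[6.0000 11.0000 14.0000 19.0000] v=[-1.0000 0.0000 0.0000 0.0000]
Step 1: x=[5.2500 10.5000 14.5000 19.0000] v=[-1.5000 -1.0000 1.0000 0.0000]
Step 2: x=[4.5000 9.6875 15.1250 19.1250] v=[-1.5000 -1.6250 1.2500 0.2500]
Step 3: x=[3.9219 8.9375 15.3907 19.5000] v=[-1.1563 -1.5000 0.5313 0.7500]
Step 4: x=[3.6172 8.5469 15.0704 20.0977] v=[-0.6095 -0.7812 -0.6407 1.1954]
Step 5: x=[3.6406 8.5548 14.3760 20.6886] v=[0.0468 0.0157 -1.3888 1.1818]
Step 6: x=[3.9824 8.7894 13.8045 20.9514] v=[0.6836 0.4692 -1.1431 0.5255]
Max displacement = 1.4531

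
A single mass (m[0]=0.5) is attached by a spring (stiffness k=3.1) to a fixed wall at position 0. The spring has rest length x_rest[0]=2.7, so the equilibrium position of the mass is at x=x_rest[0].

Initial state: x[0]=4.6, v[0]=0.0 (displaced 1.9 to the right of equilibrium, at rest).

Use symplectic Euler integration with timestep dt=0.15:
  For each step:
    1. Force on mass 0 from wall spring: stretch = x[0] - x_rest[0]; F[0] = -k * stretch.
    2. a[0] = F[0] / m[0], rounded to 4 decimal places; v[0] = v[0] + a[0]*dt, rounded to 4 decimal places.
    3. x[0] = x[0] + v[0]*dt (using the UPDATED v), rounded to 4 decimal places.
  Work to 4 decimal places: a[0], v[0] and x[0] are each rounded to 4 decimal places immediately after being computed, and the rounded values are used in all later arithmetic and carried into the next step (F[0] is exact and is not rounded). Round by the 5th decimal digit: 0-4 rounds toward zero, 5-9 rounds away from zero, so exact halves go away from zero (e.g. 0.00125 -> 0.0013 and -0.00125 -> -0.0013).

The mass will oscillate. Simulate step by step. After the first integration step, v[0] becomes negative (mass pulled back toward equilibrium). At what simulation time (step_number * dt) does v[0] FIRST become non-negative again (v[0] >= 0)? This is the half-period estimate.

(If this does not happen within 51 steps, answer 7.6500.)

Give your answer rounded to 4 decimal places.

Answer: 1.3500

Derivation:
Step 0: x=[4.6000] v=[0.0000]
Step 1: x=[4.3350] v=[-1.7670]
Step 2: x=[3.8419] v=[-3.2876]
Step 3: x=[3.1895] v=[-4.3496]
Step 4: x=[2.4688] v=[-4.8048]
Step 5: x=[1.7803] v=[-4.5898]
Step 6: x=[1.2201] v=[-3.7345]
Step 7: x=[0.8664] v=[-2.3582]
Step 8: x=[0.7685] v=[-0.6530]
Step 9: x=[0.9400] v=[1.1433]
First v>=0 after going negative at step 9, time=1.3500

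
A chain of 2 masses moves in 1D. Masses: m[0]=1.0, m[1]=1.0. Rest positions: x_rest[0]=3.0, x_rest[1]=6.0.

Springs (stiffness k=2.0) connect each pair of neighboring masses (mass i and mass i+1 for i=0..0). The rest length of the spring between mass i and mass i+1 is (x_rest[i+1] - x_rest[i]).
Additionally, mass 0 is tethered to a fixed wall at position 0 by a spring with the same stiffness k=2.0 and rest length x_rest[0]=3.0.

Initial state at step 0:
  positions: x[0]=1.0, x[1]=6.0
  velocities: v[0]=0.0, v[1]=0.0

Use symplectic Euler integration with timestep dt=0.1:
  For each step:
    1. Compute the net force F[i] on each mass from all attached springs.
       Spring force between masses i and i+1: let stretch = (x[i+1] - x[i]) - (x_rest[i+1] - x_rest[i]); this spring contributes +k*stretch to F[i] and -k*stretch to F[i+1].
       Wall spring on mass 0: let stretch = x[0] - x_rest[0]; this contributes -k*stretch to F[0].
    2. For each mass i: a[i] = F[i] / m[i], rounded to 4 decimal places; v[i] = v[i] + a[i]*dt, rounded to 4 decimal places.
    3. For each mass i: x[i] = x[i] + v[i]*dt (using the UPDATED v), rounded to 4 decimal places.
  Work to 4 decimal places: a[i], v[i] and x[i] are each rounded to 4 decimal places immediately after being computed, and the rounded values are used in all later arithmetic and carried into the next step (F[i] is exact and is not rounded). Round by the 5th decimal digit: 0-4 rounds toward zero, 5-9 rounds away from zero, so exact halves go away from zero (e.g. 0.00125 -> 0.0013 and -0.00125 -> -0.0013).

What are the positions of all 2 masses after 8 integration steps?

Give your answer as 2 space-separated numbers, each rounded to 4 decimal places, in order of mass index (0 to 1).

Answer: 3.1309 5.0082

Derivation:
Step 0: x=[1.0000 6.0000] v=[0.0000 0.0000]
Step 1: x=[1.0800 5.9600] v=[0.8000 -0.4000]
Step 2: x=[1.2360 5.8824] v=[1.5600 -0.7760]
Step 3: x=[1.4602 5.7719] v=[2.2421 -1.1053]
Step 4: x=[1.7414 5.6351] v=[2.8124 -1.3676]
Step 5: x=[2.0657 5.4805] v=[3.2429 -1.5463]
Step 6: x=[2.4170 5.3176] v=[3.5127 -1.6293]
Step 7: x=[2.7779 5.1567] v=[3.6094 -1.6094]
Step 8: x=[3.1309 5.0082] v=[3.5296 -1.4852]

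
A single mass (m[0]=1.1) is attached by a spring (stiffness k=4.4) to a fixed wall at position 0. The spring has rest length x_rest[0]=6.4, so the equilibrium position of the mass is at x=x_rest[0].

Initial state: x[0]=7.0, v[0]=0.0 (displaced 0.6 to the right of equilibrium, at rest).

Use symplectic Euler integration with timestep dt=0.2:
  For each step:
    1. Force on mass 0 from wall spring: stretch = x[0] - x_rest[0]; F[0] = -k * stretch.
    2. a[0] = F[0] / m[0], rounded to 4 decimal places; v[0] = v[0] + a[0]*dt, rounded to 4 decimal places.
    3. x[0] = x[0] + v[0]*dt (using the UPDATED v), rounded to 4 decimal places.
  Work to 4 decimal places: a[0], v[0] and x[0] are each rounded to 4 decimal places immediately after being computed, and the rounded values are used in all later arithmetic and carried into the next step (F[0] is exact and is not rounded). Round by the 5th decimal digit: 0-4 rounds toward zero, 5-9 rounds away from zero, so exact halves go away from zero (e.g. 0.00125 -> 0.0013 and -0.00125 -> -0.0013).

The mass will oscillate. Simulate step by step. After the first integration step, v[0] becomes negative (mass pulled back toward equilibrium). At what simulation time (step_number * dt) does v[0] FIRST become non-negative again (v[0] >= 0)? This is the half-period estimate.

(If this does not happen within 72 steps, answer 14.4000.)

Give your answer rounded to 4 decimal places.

Step 0: x=[7.0000] v=[0.0000]
Step 1: x=[6.9040] v=[-0.4800]
Step 2: x=[6.7274] v=[-0.8832]
Step 3: x=[6.4984] v=[-1.1451]
Step 4: x=[6.2536] v=[-1.2238]
Step 5: x=[6.0323] v=[-1.1067]
Step 6: x=[5.8698] v=[-0.8125]
Step 7: x=[5.7921] v=[-0.3883]
Step 8: x=[5.8117] v=[0.0980]
First v>=0 after going negative at step 8, time=1.6000

Answer: 1.6000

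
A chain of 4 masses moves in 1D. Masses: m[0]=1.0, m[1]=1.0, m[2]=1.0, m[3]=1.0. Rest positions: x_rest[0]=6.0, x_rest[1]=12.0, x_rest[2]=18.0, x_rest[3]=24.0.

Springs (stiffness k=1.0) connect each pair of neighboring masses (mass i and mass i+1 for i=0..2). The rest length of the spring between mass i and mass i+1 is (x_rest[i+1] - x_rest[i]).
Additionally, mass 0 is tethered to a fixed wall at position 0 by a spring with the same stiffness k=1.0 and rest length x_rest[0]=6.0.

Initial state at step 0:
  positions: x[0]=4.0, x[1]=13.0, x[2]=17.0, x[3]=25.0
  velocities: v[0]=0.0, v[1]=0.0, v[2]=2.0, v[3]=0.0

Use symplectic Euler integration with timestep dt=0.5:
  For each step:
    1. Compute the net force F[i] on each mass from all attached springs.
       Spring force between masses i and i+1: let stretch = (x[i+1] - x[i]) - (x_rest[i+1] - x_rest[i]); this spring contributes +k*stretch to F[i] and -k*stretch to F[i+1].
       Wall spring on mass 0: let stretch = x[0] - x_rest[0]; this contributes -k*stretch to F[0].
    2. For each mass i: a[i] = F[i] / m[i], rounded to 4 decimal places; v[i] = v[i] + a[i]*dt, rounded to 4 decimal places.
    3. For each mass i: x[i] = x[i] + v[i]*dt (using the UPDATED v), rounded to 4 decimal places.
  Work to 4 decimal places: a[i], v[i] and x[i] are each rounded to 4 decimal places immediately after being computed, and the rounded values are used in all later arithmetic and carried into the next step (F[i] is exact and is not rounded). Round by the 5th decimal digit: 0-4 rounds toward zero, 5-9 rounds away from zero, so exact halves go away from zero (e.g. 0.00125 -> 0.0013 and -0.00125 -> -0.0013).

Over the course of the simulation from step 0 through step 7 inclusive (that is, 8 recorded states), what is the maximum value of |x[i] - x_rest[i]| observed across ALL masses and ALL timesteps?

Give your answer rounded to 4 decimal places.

Answer: 3.6955

Derivation:
Step 0: x=[4.0000 13.0000 17.0000 25.0000] v=[0.0000 0.0000 2.0000 0.0000]
Step 1: x=[5.2500 11.7500 19.0000 24.5000] v=[2.5000 -2.5000 4.0000 -1.0000]
Step 2: x=[6.8125 10.6875 20.5625 24.1250] v=[3.1250 -2.1250 3.1250 -0.7500]
Step 3: x=[7.6407 11.1250 20.5469 24.3594] v=[1.6563 0.8750 -0.0313 0.4688]
Step 4: x=[7.4298 13.0469 19.1289 25.1407] v=[-0.4219 3.8438 -2.8360 1.5626]
Step 5: x=[6.7657 15.0851 17.6934 25.9191] v=[-1.3283 4.0763 -2.8711 1.5567]
Step 6: x=[6.4900 15.6955 17.6622 26.1411] v=[-0.5515 1.2208 -0.0624 0.4439]
Step 7: x=[6.8932 14.4962 19.2591 25.7433] v=[0.8063 -2.3986 3.1937 -0.7956]
Max displacement = 3.6955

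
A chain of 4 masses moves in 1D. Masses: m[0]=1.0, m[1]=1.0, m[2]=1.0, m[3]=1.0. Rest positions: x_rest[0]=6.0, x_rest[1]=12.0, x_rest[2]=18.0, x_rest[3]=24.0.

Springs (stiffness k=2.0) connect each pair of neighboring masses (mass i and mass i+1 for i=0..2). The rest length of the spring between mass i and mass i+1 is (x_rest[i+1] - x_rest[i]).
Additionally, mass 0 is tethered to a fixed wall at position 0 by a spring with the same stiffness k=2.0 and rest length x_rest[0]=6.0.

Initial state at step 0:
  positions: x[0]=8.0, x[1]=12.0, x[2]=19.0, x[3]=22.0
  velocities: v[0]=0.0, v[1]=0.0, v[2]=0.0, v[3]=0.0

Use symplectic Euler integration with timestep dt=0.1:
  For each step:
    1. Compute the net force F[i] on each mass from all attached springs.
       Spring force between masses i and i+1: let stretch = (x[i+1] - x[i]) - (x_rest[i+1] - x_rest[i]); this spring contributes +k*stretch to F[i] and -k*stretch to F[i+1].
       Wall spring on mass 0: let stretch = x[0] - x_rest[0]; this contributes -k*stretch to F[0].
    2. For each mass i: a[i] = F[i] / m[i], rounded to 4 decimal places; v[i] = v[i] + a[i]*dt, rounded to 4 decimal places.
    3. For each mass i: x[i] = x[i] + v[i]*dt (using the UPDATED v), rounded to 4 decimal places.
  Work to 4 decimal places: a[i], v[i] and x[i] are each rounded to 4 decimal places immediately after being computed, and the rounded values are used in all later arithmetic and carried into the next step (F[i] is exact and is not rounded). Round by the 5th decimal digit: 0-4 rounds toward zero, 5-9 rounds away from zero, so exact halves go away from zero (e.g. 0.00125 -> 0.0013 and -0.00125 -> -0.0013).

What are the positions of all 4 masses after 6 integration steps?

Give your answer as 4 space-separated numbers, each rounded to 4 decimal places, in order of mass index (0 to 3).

Answer: 6.6047 12.9023 17.6803 23.0776

Derivation:
Step 0: x=[8.0000 12.0000 19.0000 22.0000] v=[0.0000 0.0000 0.0000 0.0000]
Step 1: x=[7.9200 12.0600 18.9200 22.0600] v=[-0.8000 0.6000 -0.8000 0.6000]
Step 2: x=[7.7644 12.1744 18.7656 22.1772] v=[-1.5560 1.1440 -1.5440 1.1720]
Step 3: x=[7.5417 12.3324 18.5476 22.3462] v=[-2.2269 1.5802 -2.1799 1.6897]
Step 4: x=[7.2640 12.5189 18.2813 22.5592] v=[-2.7771 1.8651 -2.6632 2.1300]
Step 5: x=[6.9461 12.7156 17.9853 22.8066] v=[-3.1789 1.9666 -2.9601 2.4744]
Step 6: x=[6.6047 12.9023 17.6803 23.0776] v=[-3.4142 1.8666 -3.0498 2.7101]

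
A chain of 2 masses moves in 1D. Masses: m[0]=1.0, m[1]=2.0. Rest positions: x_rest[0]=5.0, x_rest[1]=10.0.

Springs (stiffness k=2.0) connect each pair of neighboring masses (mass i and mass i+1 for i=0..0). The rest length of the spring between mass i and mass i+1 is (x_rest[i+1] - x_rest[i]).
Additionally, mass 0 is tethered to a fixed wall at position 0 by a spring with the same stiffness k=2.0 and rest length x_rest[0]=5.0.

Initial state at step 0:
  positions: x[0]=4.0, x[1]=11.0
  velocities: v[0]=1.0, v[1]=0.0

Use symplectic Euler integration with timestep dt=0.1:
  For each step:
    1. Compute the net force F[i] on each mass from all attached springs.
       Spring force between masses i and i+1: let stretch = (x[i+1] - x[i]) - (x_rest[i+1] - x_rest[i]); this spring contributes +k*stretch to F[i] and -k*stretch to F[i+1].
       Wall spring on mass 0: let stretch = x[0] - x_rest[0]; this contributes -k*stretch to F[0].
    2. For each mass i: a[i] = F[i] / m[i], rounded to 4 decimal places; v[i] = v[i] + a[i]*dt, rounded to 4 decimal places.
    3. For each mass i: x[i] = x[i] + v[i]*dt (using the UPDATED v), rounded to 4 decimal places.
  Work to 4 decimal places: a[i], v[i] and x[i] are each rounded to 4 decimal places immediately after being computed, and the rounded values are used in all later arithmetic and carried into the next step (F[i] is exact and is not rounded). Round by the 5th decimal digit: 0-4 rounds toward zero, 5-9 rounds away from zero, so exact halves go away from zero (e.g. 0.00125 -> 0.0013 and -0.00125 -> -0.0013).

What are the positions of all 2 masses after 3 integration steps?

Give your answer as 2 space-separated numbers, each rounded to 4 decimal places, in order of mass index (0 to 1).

Answer: 4.6303 10.8879

Derivation:
Step 0: x=[4.0000 11.0000] v=[1.0000 0.0000]
Step 1: x=[4.1600 10.9800] v=[1.6000 -0.2000]
Step 2: x=[4.3732 10.9418] v=[2.1320 -0.3820]
Step 3: x=[4.6303 10.8879] v=[2.5711 -0.5389]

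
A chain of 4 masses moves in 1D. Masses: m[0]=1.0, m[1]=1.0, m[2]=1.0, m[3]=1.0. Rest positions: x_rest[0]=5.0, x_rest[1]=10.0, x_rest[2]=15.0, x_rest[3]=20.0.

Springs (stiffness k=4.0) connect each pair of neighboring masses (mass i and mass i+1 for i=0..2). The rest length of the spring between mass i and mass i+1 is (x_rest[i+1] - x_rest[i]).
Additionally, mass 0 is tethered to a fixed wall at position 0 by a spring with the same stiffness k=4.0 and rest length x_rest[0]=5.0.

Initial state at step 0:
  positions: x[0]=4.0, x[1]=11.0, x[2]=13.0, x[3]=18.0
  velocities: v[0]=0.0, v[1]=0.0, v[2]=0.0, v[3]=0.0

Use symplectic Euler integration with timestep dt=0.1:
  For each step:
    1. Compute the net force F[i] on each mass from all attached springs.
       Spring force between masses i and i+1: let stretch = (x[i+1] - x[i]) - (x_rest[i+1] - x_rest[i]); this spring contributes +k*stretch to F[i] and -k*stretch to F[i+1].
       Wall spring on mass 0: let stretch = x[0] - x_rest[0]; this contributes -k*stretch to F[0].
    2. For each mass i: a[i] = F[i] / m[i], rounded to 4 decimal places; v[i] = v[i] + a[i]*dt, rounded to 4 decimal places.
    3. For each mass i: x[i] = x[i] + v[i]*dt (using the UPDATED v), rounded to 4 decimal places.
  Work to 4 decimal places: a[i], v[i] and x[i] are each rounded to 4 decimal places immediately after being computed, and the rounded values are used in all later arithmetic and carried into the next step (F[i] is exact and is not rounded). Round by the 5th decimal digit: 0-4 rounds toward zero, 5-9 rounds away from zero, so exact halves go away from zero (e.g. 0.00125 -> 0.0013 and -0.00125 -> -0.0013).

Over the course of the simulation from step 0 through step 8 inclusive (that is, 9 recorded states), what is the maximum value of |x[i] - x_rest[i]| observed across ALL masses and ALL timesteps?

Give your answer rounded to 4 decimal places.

Answer: 2.2020

Derivation:
Step 0: x=[4.0000 11.0000 13.0000 18.0000] v=[0.0000 0.0000 0.0000 0.0000]
Step 1: x=[4.1200 10.8000 13.1200 18.0000] v=[1.2000 -2.0000 1.2000 0.0000]
Step 2: x=[4.3424 10.4256 13.3424 18.0048] v=[2.2240 -3.7440 2.2240 0.0480]
Step 3: x=[4.6344 9.9245 13.6346 18.0231] v=[2.9203 -5.0106 2.9222 0.1830]
Step 4: x=[4.9527 9.3602 13.9540 18.0659] v=[3.1826 -5.6426 3.1936 0.4276]
Step 5: x=[5.2492 8.8034 14.2541 18.1442] v=[2.9645 -5.5681 3.0008 0.7828]
Step 6: x=[5.4779 8.3225 14.4918 18.2669] v=[2.2865 -4.8095 2.3766 1.2268]
Step 7: x=[5.6012 7.9745 14.6337 18.4386] v=[1.2332 -3.4796 1.4189 1.7168]
Step 8: x=[5.5954 7.7980 14.6614 18.6581] v=[-0.0580 -1.7652 0.2772 2.1948]
Max displacement = 2.2020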